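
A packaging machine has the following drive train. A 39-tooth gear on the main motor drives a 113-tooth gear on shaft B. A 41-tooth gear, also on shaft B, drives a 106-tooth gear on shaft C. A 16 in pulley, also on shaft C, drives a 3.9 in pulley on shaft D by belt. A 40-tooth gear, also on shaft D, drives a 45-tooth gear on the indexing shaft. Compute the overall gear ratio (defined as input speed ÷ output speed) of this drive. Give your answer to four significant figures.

Each stage contributes driven/driver: gear mesh 113/39 = 2.8974, gear mesh 106/41 = 2.5854, belt 3.9/16 = 0.24375, gear mesh 45/40 = 1.125.
Overall: 2.8974 × 2.5854 × 0.24375 × 1.125 = 2.0542.

2.054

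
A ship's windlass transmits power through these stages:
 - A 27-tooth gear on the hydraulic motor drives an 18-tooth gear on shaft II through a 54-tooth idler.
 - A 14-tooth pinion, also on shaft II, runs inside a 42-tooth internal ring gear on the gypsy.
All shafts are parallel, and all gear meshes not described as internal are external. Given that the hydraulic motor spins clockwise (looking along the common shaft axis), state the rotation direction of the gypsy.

clockwise

the hydraulic motor → shaft II: driver → idler → driven is 2 external meshes, 2 reversals → CW.
shaft II → the gypsy: internal mesh, same direction → CW.
2 reversals in total — an even number — so the gypsy turns the same way as the hydraulic motor.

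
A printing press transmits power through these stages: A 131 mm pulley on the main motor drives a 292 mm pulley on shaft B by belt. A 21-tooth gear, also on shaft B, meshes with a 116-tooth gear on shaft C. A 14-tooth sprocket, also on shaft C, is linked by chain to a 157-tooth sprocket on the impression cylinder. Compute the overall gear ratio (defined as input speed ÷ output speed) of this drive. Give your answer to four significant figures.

138.1

Each stage contributes driven/driver: belt 292/131 = 2.229, gear mesh 116/21 = 5.5238, chain 157/14 = 11.214.
Overall: 2.229 × 5.5238 × 11.214 = 138.08.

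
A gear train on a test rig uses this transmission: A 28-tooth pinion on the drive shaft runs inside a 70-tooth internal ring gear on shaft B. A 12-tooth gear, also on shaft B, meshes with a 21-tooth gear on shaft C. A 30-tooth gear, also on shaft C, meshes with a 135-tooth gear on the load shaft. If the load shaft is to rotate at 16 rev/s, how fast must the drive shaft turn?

Overall ratio R = 2.5 × 1.75 × 4.5 = 19.688.
Required input speed = output speed × R = 16 × 19.688 = 315 rev/s.

315 rev/s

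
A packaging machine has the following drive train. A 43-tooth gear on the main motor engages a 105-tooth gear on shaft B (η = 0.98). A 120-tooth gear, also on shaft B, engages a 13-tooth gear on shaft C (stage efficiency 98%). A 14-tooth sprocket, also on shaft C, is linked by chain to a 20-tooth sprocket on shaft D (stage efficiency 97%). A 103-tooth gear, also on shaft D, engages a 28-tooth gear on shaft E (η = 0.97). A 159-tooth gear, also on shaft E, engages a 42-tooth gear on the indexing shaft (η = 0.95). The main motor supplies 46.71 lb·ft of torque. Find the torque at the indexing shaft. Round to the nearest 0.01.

gear mesh 105/43 = 2.4419 → τ = 46.71·2.4419·0.98 = 111.78 lb·ft
gear mesh 13/120 = 0.10833 → τ = 111.78·0.10833·0.98 = 11.867 lb·ft
chain 20/14 = 1.4286 → τ = 11.867·1.4286·0.97 = 16.444 lb·ft
gear mesh 28/103 = 0.27184 → τ = 16.444·0.27184·0.97 = 4.3362 lb·ft
gear mesh 42/159 = 0.26415 → τ = 4.3362·0.26415·0.95 = 1.0881 lb·ft

1.09 lb·ft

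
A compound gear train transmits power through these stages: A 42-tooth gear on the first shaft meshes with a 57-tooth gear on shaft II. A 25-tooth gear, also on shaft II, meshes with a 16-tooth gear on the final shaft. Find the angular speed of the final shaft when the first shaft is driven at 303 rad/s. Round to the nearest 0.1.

the first shaft → shaft II (gear mesh, 57/42): 303 ÷ 1.3571 = 223.26 rad/s
shaft II → the final shaft (gear mesh, 16/25): 223.26 ÷ 0.64 = 348.85 rad/s

348.8 rad/s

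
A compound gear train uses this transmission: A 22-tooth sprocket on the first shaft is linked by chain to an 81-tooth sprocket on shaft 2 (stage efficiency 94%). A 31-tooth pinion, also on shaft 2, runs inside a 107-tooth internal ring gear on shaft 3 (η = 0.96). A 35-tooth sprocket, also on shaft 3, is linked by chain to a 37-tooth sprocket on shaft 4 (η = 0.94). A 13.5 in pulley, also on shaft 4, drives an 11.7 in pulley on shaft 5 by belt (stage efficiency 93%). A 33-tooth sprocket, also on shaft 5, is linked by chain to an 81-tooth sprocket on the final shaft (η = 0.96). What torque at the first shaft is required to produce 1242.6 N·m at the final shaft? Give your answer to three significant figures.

57.4 N·m

Overall ratio R = 3.6818 × 3.4516 × 1.0571 × 0.86667 × 2.4545 = 28.579; overall efficiency η = 0.94 × 0.96 × 0.94 × 0.93 × 0.96 = 0.7573.
Input torque = output torque / (R × η) = 1242.6 / (28.579 × 0.7573) = 57.413 N·m.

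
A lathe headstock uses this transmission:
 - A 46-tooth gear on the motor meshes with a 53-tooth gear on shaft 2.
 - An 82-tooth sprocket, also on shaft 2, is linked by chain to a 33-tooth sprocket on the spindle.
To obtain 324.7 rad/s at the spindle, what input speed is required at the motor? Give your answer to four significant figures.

150.6 rad/s

Overall ratio R = 1.1522 × 0.40244 = 0.46368.
Required input speed = output speed × R = 324.7 × 0.46368 = 150.56 rad/s.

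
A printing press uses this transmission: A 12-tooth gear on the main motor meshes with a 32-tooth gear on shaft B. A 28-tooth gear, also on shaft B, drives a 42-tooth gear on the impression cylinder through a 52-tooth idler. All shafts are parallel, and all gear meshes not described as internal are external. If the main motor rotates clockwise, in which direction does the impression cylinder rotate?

counterclockwise

the main motor → shaft B: external mesh, 1 reversal → CCW.
shaft B → the impression cylinder: driver → idler → driven is 2 external meshes, 2 reversals → CCW.
3 reversals in total — an odd number — so the impression cylinder turns opposite to the main motor.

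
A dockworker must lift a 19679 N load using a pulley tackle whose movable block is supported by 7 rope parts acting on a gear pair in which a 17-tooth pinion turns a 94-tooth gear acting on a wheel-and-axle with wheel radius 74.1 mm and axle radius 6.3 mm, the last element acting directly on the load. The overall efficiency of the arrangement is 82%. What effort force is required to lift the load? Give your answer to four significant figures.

Block-and-tackle MA = number of supporting rope parts = 7.
Gear pair MA = 94/17 = 5.5294.
Wheel-and-axle MA = R/r = 74.1/6.3 = 11.762.
Combined ideal MA = 7 × 5.5294 × 11.762 = 455.25.
Actual MA = 455.25 × 0.82 = 373.31.
Effort = load / actual MA = 19679 / 373.31 = 52.715 N.

52.72 N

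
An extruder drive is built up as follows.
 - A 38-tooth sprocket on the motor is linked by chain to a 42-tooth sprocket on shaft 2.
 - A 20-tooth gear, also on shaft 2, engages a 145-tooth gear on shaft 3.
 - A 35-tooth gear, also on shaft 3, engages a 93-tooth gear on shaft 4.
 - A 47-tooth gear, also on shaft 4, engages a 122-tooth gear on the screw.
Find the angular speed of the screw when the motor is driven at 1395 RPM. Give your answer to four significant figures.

25.24 RPM

chain 42/38 = 1.1053 → 1395/1.1053 = 1262.1 RPM
gear mesh 145/20 = 7.25 → 1262.1/7.25 = 174.09 RPM
gear mesh 93/35 = 2.6571 → 174.09/2.6571 = 65.517 RPM
gear mesh 122/47 = 2.5957 → 65.517/2.5957 = 25.24 RPM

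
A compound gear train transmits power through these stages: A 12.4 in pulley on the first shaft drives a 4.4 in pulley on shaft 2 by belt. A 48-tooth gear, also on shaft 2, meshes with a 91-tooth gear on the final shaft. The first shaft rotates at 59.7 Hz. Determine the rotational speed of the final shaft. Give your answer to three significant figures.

88.7 Hz

the first shaft → shaft 2 (belt, 4.4/12.4): 59.7 ÷ 0.35484 = 168.25 Hz
shaft 2 → the final shaft (gear mesh, 91/48): 168.25 ÷ 1.8958 = 88.745 Hz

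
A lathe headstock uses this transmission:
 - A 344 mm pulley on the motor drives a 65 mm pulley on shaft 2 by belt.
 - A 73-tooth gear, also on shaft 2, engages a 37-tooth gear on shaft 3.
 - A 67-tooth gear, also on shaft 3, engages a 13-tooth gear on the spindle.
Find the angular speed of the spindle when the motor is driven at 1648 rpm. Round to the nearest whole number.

the motor → shaft 2 (belt, 65/344): 1648 ÷ 0.18895 = 8721.7 rpm
shaft 2 → shaft 3 (gear mesh, 37/73): 8721.7 ÷ 0.50685 = 17208 rpm
shaft 3 → the spindle (gear mesh, 13/67): 17208 ÷ 0.19403 = 88686 rpm

88686 rpm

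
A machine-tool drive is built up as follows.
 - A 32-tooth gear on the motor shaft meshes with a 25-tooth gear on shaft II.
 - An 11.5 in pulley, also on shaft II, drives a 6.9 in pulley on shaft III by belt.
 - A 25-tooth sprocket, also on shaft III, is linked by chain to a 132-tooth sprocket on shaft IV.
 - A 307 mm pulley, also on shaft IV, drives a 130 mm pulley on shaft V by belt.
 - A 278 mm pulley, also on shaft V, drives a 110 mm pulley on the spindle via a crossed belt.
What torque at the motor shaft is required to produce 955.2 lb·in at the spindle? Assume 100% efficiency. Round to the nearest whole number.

Overall ratio R = 0.78125 × 0.6 × 5.28 × 0.42345 × 0.39568 = 0.41469.
Input torque = output torque / R = 955.2 / 0.41469 = 2303.4 lb·in.

2303 lb·in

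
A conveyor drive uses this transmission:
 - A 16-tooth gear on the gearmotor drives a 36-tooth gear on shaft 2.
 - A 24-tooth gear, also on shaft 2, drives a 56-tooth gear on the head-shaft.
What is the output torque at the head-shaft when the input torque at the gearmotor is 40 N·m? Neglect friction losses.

After the gear mesh (36/16): 40 × 2.25 = 90 N·m
After the gear mesh (56/24): 90 × 2.3333 = 210 N·m

210 N·m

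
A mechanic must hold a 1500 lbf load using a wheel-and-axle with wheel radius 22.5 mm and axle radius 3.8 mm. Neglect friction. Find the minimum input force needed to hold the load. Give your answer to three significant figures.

Wheel-and-axle MA = R/r = 22.5/3.8 = 5.9211.
Effort = load / MA = 1500 / 5.9211 = 253.33 lbf.

253 lbf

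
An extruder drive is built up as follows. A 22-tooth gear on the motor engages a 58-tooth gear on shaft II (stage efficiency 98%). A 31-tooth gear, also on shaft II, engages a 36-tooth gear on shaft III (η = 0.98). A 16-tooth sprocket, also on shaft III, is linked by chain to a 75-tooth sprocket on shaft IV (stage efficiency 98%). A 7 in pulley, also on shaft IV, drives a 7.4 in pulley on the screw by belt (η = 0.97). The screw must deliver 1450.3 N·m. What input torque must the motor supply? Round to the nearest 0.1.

Overall ratio R = 2.6364 × 1.1613 × 4.6875 × 1.0571 = 15.171; overall efficiency η = 0.98 × 0.98 × 0.98 × 0.97 = 0.9130.
Input torque = output torque / (R × η) = 1450.3 / (15.171 × 0.9130) = 104.71 N·m.

104.7 N·m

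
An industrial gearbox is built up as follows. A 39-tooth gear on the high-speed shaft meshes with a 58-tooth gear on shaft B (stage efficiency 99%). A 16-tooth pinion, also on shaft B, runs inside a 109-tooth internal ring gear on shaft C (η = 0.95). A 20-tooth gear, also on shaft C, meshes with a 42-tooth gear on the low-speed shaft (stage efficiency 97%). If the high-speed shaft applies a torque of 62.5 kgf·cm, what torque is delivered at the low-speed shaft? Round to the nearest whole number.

Gear mesh: ratio = 58/39 = 1.4872; torque at shaft B = 62.5 × 1.4872 × 0.99 = 92.019 kgf·cm.
Internal gear: ratio = 109/16 = 6.8125; torque at shaft C = 92.019 × 6.8125 × 0.95 = 595.54 kgf·cm.
Gear mesh: ratio = 42/20 = 2.1; torque at the low-speed shaft = 595.54 × 2.1 × 0.97 = 1213.1 kgf·cm.

1213 kgf·cm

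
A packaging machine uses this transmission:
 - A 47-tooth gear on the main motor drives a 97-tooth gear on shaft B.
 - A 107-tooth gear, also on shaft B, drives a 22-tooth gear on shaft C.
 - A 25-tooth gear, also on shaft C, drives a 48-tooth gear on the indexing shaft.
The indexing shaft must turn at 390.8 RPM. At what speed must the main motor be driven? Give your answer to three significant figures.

318 RPM

Overall ratio R = 2.0638 × 0.20561 × 1.92 = 0.81473.
Required input speed = output speed × R = 390.8 × 0.81473 = 318.4 RPM.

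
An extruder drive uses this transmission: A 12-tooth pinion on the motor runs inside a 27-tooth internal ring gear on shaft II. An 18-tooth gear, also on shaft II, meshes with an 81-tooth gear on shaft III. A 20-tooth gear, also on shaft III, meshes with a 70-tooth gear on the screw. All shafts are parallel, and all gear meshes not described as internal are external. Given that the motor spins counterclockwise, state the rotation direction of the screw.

counterclockwise

the motor → shaft II: internal mesh, same direction → CCW.
shaft II → shaft III: external mesh, 1 reversal → CW.
shaft III → the screw: external mesh, 1 reversal → CCW.
2 reversals in total — an even number — so the screw turns the same way as the motor.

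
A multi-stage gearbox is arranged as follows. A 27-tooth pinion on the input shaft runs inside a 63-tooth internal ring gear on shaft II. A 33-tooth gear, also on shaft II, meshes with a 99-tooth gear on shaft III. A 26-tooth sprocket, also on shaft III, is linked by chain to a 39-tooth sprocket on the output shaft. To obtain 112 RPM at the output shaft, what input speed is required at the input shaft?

Overall ratio R = 2.3333 × 3 × 1.5 = 10.5.
Required input speed = output speed × R = 112 × 10.5 = 1176 RPM.

1176 RPM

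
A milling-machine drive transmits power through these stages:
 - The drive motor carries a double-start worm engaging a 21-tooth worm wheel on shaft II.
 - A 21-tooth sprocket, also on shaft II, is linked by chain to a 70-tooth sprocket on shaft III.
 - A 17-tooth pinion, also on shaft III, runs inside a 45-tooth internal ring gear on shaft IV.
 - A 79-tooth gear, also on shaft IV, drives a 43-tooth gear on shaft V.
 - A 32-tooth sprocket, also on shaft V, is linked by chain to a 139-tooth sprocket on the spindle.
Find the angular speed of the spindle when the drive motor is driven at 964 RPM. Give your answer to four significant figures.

4.401 RPM

worm 21/2 = 10.5 → 964/10.5 = 91.81 RPM
chain 70/21 = 3.3333 → 91.81/3.3333 = 27.543 RPM
internal gear 45/17 = 2.6471 → 27.543/2.6471 = 10.405 RPM
gear mesh 43/79 = 0.5443 → 10.405/0.5443 = 19.116 RPM
chain 139/32 = 4.3438 → 19.116/4.3438 = 4.4009 RPM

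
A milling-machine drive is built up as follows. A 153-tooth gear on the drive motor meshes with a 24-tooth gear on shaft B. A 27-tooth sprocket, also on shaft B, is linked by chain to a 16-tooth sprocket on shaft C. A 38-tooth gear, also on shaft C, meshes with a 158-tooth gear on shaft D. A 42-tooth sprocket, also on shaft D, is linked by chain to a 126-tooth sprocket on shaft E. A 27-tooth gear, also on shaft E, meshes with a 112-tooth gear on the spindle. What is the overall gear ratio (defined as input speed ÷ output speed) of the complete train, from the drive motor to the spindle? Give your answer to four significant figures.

4.810

Each stage contributes driven/driver: gear mesh 24/153 = 0.15686, chain 16/27 = 0.59259, gear mesh 158/38 = 4.1579, chain 126/42 = 3, gear mesh 112/27 = 4.1481.
Overall: 0.15686 × 0.59259 × 4.1579 × 3 × 4.1481 = 4.8098.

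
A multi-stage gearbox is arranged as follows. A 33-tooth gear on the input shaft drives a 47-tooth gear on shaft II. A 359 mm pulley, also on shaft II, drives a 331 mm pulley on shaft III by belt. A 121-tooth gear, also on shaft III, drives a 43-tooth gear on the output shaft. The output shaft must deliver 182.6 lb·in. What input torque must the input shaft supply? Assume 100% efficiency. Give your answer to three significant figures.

391 lb·in

Overall ratio R = 1.4242 × 0.92201 × 0.35537 = 0.46666.
Input torque = output torque / R = 182.6 / 0.46666 = 391.29 lb·in.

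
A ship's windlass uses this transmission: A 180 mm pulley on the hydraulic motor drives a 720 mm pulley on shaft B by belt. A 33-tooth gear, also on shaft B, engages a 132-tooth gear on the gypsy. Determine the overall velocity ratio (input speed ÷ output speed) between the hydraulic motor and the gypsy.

Each stage contributes driven/driver: belt 720/180 = 4, gear mesh 132/33 = 4.
Overall: 4 × 4 = 16.

16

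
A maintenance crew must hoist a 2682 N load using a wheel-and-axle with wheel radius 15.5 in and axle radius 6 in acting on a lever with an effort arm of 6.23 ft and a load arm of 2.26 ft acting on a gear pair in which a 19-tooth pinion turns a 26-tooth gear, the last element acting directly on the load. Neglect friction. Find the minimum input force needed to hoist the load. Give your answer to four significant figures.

Wheel-and-axle MA = R/r = 15.5/6 = 2.5833.
Lever MA = effort arm / load arm = 6.23/2.26 = 2.7566.
Gear pair MA = 26/19 = 1.3684.
Combined ideal MA = 2.5833 × 2.7566 × 1.3684 = 9.745.
Effort = load / MA = 2682 / 9.745 = 275.22 N.

275.2 N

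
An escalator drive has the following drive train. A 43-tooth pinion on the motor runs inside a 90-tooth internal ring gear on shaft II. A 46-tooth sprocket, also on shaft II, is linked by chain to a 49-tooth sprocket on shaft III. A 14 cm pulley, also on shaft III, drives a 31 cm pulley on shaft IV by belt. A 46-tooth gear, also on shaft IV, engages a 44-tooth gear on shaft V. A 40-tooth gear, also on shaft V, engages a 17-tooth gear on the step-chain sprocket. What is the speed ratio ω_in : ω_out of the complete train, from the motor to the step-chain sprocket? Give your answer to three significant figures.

2.01

Each stage contributes driven/driver: internal gear 90/43 = 2.093, chain 49/46 = 1.0652, belt 31/14 = 2.2143, gear mesh 44/46 = 0.95652, gear mesh 17/40 = 0.425.
Overall: 2.093 × 1.0652 × 2.2143 × 0.95652 × 0.425 = 2.0069.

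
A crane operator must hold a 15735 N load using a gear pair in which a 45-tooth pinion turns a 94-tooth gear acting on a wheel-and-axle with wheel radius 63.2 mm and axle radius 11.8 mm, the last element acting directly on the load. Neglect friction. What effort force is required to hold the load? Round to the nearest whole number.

1406 N

Gear pair MA = 94/45 = 2.0889.
Wheel-and-axle MA = R/r = 63.2/11.8 = 5.3559.
Combined ideal MA = 2.0889 × 5.3559 = 11.188.
Effort = load / MA = 15735 / 11.188 = 1406.4 N.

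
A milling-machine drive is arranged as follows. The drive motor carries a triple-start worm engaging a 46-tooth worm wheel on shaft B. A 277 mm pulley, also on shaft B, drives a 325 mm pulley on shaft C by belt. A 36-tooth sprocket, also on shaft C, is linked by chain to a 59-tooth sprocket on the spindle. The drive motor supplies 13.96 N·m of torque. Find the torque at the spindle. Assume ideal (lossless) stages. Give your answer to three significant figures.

412 N·m

worm 46/3 = 15.333 → τ = 13.96·15.333 = 214.05 N·m
belt 325/277 = 1.1733 → τ = 214.05·1.1733 = 251.15 N·m
chain 59/36 = 1.6389 → τ = 251.15·1.6389 = 411.6 N·m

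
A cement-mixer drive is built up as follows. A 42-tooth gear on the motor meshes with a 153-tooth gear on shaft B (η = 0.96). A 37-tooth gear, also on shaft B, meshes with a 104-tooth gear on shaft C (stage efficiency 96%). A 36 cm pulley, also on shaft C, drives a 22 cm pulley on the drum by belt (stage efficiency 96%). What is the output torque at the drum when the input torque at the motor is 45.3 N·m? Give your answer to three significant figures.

gear mesh 153/42 = 3.6429 → τ = 45.3·3.6429·0.96 = 158.42 N·m
gear mesh 104/37 = 2.8108 → τ = 158.42·2.8108·0.96 = 427.48 N·m
belt 22/36 = 0.61111 → τ = 427.48·0.61111·0.96 = 250.79 N·m

251 N·m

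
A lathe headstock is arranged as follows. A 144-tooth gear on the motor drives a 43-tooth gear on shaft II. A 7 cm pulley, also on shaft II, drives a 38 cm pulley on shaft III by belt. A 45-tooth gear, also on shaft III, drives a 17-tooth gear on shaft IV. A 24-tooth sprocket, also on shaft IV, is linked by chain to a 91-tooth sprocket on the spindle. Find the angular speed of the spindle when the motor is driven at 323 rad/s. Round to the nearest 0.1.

Gear mesh: ratio = 43/144 = 0.29861, so shaft II turns at 323 / 0.29861 = 1081.7 rad/s.
Belt: ratio = 38/7 = 5.4286, so shaft III turns at 1081.7 / 5.4286 = 199.26 rad/s.
Gear mesh: ratio = 17/45 = 0.37778, so shaft IV turns at 199.26 / 0.37778 = 527.44 rad/s.
Chain: ratio = 91/24 = 3.7917, so the spindle turns at 527.44 / 3.7917 = 139.11 rad/s.

139.1 rad/s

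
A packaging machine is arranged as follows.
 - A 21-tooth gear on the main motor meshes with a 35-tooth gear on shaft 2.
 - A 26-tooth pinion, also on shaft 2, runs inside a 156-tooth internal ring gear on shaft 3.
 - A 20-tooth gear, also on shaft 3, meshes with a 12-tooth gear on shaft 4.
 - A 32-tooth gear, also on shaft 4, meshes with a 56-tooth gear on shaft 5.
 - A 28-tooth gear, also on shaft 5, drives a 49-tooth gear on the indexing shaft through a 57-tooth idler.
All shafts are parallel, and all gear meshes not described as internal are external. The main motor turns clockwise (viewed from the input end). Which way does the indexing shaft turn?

the main motor → shaft 2: external mesh, 1 reversal → CCW.
shaft 2 → shaft 3: internal mesh, same direction → CCW.
shaft 3 → shaft 4: external mesh, 1 reversal → CW.
shaft 4 → shaft 5: external mesh, 1 reversal → CCW.
shaft 5 → the indexing shaft: driver → idler → driven is 2 external meshes, 2 reversals → CCW.
5 reversals in total — an odd number — so the indexing shaft turns opposite to the main motor.

counterclockwise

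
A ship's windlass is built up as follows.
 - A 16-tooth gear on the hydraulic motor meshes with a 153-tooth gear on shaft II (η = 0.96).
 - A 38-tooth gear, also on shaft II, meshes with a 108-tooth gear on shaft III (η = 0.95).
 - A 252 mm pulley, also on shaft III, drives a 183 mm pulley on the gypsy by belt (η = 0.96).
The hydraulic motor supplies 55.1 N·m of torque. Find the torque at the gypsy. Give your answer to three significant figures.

952 N·m

After the gear mesh (153/16): 55.1 × 9.5625 × 0.96 = 505.82 N·m
After the gear mesh (108/38): 505.82 × 2.8421 × 0.95 = 1365.7 N·m
After the belt (183/252): 1365.7 × 0.72619 × 0.96 = 952.09 N·m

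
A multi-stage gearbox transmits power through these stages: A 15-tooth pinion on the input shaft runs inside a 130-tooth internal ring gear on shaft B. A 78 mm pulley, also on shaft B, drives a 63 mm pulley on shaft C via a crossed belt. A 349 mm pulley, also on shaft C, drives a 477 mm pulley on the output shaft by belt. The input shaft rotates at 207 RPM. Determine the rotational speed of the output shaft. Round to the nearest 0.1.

21.6 RPM

Internal gear: ratio = 130/15 = 8.6667, so shaft B turns at 207 / 8.6667 = 23.885 RPM.
Belt: ratio = 63/78 = 0.80769, so shaft C turns at 23.885 / 0.80769 = 29.571 RPM.
Belt: ratio = 477/349 = 1.3668, so the output shaft turns at 29.571 / 1.3668 = 21.636 RPM.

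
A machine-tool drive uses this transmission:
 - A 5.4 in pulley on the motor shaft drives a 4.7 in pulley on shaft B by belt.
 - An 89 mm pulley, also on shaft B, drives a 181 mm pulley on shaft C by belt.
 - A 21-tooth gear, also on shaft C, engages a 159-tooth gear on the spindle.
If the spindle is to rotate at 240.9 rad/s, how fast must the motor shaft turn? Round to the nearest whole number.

3229 rad/s

Overall ratio R = 0.87037 × 2.0337 × 7.5714 = 13.402.
Required input speed = output speed × R = 240.9 × 13.402 = 3228.5 rad/s.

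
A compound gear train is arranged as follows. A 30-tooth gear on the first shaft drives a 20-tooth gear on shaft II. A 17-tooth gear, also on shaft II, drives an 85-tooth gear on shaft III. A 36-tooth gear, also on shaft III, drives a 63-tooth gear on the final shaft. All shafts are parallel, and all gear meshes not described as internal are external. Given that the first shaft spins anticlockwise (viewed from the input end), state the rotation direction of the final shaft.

the first shaft → shaft II: external mesh, 1 reversal → CW.
shaft II → shaft III: external mesh, 1 reversal → CCW.
shaft III → the final shaft: external mesh, 1 reversal → CW.
3 reversals in total — an odd number — so the final shaft turns opposite to the first shaft.

clockwise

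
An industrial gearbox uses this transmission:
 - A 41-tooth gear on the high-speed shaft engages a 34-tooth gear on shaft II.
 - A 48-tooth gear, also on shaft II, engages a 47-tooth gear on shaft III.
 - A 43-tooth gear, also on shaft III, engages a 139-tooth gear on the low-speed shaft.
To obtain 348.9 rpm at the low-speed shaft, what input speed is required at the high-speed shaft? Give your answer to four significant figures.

Overall ratio R = 0.82927 × 0.97917 × 3.2326 = 2.6248.
Required input speed = output speed × R = 348.9 × 2.6248 = 915.8 rpm.

915.8 rpm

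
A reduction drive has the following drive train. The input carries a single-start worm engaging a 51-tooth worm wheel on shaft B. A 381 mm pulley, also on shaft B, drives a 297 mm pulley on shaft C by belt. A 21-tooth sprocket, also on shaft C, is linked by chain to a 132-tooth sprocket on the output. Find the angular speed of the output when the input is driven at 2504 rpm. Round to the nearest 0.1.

Worm: ratio = 51/1 = 51, so shaft B turns at 2504 / 51 = 49.098 rpm.
Belt: ratio = 297/381 = 0.77953, so shaft C turns at 49.098 / 0.77953 = 62.984 rpm.
Chain: ratio = 132/21 = 6.2857, so the output turns at 62.984 / 6.2857 = 10.02 rpm.

10.0 rpm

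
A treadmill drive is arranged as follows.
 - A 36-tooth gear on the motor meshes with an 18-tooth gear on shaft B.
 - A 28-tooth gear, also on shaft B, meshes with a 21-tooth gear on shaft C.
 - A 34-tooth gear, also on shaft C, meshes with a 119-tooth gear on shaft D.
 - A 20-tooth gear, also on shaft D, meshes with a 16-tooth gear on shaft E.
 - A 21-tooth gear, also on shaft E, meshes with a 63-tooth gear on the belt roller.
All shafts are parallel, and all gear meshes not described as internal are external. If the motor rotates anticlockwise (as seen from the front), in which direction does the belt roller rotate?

the motor → shaft B: external mesh, 1 reversal → CW.
shaft B → shaft C: external mesh, 1 reversal → CCW.
shaft C → shaft D: external mesh, 1 reversal → CW.
shaft D → shaft E: external mesh, 1 reversal → CCW.
shaft E → the belt roller: external mesh, 1 reversal → CW.
5 reversals in total — an odd number — so the belt roller turns opposite to the motor.

clockwise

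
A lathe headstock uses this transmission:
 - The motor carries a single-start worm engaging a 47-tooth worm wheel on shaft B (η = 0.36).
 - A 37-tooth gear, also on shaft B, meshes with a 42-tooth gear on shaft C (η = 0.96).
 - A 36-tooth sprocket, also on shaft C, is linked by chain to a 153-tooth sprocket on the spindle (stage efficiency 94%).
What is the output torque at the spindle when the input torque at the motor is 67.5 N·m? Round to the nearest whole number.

worm 47/1 = 47 → τ = 67.5·47·0.36 = 1142.1 N·m
gear mesh 42/37 = 1.1351 → τ = 1142.1·1.1351·0.96 = 1244.6 N·m
chain 153/36 = 4.25 → τ = 1244.6·4.25·0.94 = 4972.1 N·m

4972 N·m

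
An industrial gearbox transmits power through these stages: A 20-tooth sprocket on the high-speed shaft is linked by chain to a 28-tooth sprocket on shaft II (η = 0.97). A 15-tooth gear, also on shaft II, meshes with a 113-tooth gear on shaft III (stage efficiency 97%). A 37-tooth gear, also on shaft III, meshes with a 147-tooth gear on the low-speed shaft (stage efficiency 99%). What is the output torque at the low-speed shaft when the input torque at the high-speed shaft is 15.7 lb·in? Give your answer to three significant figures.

613 lb·in

After the chain (28/20): 15.7 × 1.4 × 0.97 = 21.321 lb·in
After the gear mesh (113/15): 21.321 × 7.5333 × 0.97 = 155.8 lb·in
After the gear mesh (147/37): 155.8 × 3.973 × 0.99 = 612.79 lb·in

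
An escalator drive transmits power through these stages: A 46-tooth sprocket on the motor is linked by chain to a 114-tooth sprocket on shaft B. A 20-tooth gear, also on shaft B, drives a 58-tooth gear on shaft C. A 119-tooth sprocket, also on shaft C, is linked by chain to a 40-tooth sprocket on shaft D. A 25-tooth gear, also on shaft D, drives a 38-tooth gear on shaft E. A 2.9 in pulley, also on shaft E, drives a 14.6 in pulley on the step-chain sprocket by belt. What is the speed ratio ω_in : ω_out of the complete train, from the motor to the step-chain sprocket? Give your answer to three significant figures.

18.5

Each stage contributes driven/driver: chain 114/46 = 2.4783, gear mesh 58/20 = 2.9, chain 40/119 = 0.33613, gear mesh 38/25 = 1.52, belt 14.6/2.9 = 5.0345.
Overall: 2.4783 × 2.9 × 0.33613 × 1.52 × 5.0345 = 18.487.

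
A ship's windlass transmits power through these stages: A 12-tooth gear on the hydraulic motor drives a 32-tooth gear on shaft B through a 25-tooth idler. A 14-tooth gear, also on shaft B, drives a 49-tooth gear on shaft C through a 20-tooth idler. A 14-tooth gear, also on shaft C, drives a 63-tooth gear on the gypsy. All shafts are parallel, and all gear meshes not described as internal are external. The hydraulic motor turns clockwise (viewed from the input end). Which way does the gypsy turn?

counterclockwise

the hydraulic motor → shaft B: driver → idler → driven is 2 external meshes, 2 reversals → CW.
shaft B → shaft C: driver → idler → driven is 2 external meshes, 2 reversals → CW.
shaft C → the gypsy: external mesh, 1 reversal → CCW.
5 reversals in total — an odd number — so the gypsy turns opposite to the hydraulic motor.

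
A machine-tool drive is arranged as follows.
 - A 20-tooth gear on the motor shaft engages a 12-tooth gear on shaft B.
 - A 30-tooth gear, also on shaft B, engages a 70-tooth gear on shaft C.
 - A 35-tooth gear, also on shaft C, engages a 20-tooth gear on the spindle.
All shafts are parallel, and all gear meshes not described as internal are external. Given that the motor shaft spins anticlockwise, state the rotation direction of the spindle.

the motor shaft → shaft B: external mesh, 1 reversal → CW.
shaft B → shaft C: external mesh, 1 reversal → CCW.
shaft C → the spindle: external mesh, 1 reversal → CW.
3 reversals in total — an odd number — so the spindle turns opposite to the motor shaft.

clockwise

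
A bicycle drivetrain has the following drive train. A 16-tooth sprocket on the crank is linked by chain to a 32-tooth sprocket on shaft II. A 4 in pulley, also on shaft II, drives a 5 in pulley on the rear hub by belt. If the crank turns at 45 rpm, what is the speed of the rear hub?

chain 32/16 = 2 → 45/2 = 22.5 rpm
belt 5/4 = 1.25 → 22.5/1.25 = 18 rpm

18 rpm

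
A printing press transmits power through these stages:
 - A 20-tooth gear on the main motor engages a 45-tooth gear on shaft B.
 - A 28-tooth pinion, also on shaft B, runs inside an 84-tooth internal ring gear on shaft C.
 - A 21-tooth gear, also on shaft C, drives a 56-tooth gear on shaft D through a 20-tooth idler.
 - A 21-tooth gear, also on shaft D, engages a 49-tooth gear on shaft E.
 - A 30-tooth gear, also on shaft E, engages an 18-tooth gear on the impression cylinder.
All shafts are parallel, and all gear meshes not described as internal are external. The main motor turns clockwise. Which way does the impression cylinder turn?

anticlockwise

the main motor → shaft B: external mesh, 1 reversal → CCW.
shaft B → shaft C: internal mesh, same direction → CCW.
shaft C → shaft D: driver → idler → driven is 2 external meshes, 2 reversals → CCW.
shaft D → shaft E: external mesh, 1 reversal → CW.
shaft E → the impression cylinder: external mesh, 1 reversal → CCW.
5 reversals in total — an odd number — so the impression cylinder turns opposite to the main motor.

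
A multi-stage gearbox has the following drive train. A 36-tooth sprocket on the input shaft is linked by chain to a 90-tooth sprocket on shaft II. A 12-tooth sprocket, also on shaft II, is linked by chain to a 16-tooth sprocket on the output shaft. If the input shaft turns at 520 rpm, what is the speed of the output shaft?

156 rpm

Chain: ratio = 90/36 = 2.5, so shaft II turns at 520 / 2.5 = 208 rpm.
Chain: ratio = 16/12 = 1.3333, so the output shaft turns at 208 / 1.3333 = 156 rpm.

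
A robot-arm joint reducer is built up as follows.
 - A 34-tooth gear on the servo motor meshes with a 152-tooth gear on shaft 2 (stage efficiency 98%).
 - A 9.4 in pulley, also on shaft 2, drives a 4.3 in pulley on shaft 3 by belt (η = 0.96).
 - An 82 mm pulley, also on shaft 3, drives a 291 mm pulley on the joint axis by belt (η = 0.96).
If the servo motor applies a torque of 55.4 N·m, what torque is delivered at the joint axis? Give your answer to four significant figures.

Gear mesh: ratio = 152/34 = 4.4706; torque at shaft 2 = 55.4 × 4.4706 × 0.98 = 242.72 N·m.
Belt: ratio = 4.3/9.4 = 0.45745; torque at shaft 3 = 242.72 × 0.45745 × 0.96 = 106.59 N·m.
Belt: ratio = 291/82 = 3.5488; torque at the joint axis = 106.59 × 3.5488 × 0.96 = 363.13 N·m.

363.1 N·m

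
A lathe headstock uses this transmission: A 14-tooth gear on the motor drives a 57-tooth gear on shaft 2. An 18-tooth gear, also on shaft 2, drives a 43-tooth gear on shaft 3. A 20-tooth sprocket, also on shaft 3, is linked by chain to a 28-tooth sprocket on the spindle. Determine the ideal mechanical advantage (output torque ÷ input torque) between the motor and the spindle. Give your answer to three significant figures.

Each stage contributes driven/driver: gear mesh 57/14 = 4.0714, gear mesh 43/18 = 2.3889, chain 28/20 = 1.4.
Overall: 4.0714 × 2.3889 × 1.4 = 13.617.

13.6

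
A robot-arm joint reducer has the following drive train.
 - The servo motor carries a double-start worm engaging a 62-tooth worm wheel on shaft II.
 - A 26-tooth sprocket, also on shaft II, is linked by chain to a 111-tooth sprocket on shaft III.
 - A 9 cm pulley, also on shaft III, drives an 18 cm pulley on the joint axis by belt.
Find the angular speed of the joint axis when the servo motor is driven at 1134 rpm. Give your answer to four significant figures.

Worm: ratio = 62/2 = 31, so shaft II turns at 1134 / 31 = 36.581 rpm.
Chain: ratio = 111/26 = 4.2692, so shaft III turns at 36.581 / 4.2692 = 8.5684 rpm.
Belt: ratio = 18/9 = 2, so the joint axis turns at 8.5684 / 2 = 4.2842 rpm.

4.284 rpm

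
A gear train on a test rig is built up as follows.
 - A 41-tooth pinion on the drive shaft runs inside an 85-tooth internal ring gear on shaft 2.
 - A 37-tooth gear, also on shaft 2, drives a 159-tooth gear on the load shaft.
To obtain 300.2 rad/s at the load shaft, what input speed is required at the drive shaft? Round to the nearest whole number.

Overall ratio R = 2.0732 × 4.2973 = 8.909.
Required input speed = output speed × R = 300.2 × 8.909 = 2674.5 rad/s.

2674 rad/s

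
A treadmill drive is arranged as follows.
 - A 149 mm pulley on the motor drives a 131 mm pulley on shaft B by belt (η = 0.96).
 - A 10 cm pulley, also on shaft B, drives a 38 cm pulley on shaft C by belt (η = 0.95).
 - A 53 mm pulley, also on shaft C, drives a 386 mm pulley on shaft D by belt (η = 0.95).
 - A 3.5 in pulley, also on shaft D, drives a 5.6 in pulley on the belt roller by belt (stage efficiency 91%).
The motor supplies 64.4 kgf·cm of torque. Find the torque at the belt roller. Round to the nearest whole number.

Belt: ratio = 131/149 = 0.87919; torque at shaft B = 64.4 × 0.87919 × 0.96 = 54.355 kgf·cm.
Belt: ratio = 38/10 = 3.8; torque at shaft C = 54.355 × 3.8 × 0.95 = 196.22 kgf·cm.
Belt: ratio = 386/53 = 7.283; torque at shaft D = 196.22 × 7.283 × 0.95 = 1357.6 kgf·cm.
Belt: ratio = 5.6/3.5 = 1.6; torque at the belt roller = 1357.6 × 1.6 × 0.91 = 1976.7 kgf·cm.

1977 kgf·cm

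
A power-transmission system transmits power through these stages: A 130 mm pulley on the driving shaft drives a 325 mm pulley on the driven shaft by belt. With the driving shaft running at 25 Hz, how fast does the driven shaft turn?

10 Hz

Belt: ratio = 325/130 = 2.5, so the driven shaft turns at 25 / 2.5 = 10 Hz.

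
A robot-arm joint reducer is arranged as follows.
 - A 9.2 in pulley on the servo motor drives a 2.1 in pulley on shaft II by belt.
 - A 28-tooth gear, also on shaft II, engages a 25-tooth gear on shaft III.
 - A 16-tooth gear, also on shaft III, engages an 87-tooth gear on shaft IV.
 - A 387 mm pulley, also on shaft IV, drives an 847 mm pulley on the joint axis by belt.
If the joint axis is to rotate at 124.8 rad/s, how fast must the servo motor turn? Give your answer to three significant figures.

303 rad/s

Overall ratio R = 0.22826 × 0.89286 × 5.4375 × 2.1886 = 2.4254.
Required input speed = output speed × R = 124.8 × 2.4254 = 302.69 rad/s.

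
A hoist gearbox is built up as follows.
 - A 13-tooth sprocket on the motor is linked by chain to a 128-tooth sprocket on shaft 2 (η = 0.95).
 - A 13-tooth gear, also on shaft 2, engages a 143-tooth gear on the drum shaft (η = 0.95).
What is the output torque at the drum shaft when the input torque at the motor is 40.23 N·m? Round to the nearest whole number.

chain 128/13 = 9.8462 → τ = 40.23·9.8462·0.95 = 376.31 N·m
gear mesh 143/13 = 11 → τ = 376.31·11·0.95 = 3932.4 N·m

3932 N·m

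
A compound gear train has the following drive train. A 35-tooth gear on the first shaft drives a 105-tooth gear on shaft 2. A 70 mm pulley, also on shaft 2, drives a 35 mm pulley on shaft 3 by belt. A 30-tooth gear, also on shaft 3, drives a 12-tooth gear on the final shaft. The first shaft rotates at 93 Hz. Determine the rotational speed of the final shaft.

155 Hz

the first shaft → shaft 2 (gear mesh, 105/35): 93 ÷ 3 = 31 Hz
shaft 2 → shaft 3 (belt, 35/70): 31 ÷ 0.5 = 62 Hz
shaft 3 → the final shaft (gear mesh, 12/30): 62 ÷ 0.4 = 155 Hz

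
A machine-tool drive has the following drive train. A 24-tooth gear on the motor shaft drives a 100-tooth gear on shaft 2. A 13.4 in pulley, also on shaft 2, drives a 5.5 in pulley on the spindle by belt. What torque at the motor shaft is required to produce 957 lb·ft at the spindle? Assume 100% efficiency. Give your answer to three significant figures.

560 lb·ft

Overall ratio R = 4.1667 × 0.41045 = 1.7102.
Input torque = output torque / R = 957 / 1.7102 = 559.58 lb·ft.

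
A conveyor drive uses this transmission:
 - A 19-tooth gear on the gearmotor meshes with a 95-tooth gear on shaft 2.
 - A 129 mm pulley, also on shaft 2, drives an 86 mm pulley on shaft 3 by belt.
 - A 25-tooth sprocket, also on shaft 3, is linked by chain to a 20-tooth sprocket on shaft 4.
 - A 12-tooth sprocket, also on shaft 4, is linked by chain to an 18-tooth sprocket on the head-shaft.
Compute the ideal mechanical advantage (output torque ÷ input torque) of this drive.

Each stage contributes driven/driver: gear mesh 95/19 = 5, belt 86/129 = 0.66667, chain 20/25 = 0.8, chain 18/12 = 1.5.
Overall: 5 × 0.66667 × 0.8 × 1.5 = 4.

4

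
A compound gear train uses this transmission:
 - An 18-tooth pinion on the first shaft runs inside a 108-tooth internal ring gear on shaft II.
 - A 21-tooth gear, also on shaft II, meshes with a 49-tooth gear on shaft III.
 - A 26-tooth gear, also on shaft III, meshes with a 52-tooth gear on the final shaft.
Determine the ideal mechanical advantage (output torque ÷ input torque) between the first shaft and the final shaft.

Each stage contributes driven/driver: internal gear 108/18 = 6, gear mesh 49/21 = 2.3333, gear mesh 52/26 = 2.
Overall: 6 × 2.3333 × 2 = 28.

28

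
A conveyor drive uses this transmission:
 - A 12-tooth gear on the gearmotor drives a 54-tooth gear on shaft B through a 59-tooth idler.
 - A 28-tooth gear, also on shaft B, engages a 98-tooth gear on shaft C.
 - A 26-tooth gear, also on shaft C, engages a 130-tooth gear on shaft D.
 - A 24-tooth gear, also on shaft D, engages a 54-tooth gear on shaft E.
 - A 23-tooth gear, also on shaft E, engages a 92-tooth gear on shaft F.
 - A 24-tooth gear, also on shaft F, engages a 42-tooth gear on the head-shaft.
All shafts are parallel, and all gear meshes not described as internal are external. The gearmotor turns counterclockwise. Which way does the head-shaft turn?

clockwise

the gearmotor → shaft B: driver → idler → driven is 2 external meshes, 2 reversals → CCW.
shaft B → shaft C: external mesh, 1 reversal → CW.
shaft C → shaft D: external mesh, 1 reversal → CCW.
shaft D → shaft E: external mesh, 1 reversal → CW.
shaft E → shaft F: external mesh, 1 reversal → CCW.
shaft F → the head-shaft: external mesh, 1 reversal → CW.
7 reversals in total — an odd number — so the head-shaft turns opposite to the gearmotor.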